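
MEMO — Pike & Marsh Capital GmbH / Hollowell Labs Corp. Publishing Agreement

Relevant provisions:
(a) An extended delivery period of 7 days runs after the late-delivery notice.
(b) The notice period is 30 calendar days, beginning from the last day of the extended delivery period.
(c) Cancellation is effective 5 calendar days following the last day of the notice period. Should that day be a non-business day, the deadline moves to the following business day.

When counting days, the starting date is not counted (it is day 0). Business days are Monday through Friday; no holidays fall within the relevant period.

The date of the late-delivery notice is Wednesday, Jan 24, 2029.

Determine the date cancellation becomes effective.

Mar 7, 2029

The last day of the extended delivery period: 7 calendar days after Jan 24, 2029 is Jan 31, 2029.
Adding 30 calendar days to Jan 31, 2029 gives Mar 2, 2029, which is the last day of the notice period.
The date cancellation becomes effective: 5 calendar days after Mar 2, 2029 is Mar 7, 2029. Mar 7, 2029 is a Wednesday, so no roll-forward applies.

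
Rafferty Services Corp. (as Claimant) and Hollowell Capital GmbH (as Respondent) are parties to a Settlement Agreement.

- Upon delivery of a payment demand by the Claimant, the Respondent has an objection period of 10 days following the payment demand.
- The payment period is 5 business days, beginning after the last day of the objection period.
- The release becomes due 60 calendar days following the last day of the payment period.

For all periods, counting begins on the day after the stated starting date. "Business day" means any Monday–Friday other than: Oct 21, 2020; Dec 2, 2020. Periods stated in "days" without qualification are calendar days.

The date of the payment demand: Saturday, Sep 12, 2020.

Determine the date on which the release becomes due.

Adding 10 calendar days to Sep 12, 2020 gives Sep 22, 2020, which is the last day of the objection period.
The last day of the payment period: 5 business days after Tuesday, Sep 22, 2020, skipping weekends — Sep 23, Sep 24, Sep 25, Sep 28, Sep 29 — lands on Tuesday, Sep 29, 2020.
The date on which the release becomes due: Sep 29, 2020 + 60 days = Nov 28, 2020.

Nov 28, 2020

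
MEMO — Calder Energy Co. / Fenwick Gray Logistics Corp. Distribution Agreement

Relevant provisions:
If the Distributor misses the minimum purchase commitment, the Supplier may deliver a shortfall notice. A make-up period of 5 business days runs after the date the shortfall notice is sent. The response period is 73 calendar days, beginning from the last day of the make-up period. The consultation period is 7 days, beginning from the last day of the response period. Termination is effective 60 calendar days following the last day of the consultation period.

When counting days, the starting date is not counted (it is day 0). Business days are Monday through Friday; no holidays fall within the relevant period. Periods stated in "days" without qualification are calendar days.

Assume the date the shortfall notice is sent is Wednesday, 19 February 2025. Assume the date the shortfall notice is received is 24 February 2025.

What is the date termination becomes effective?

The last day of the make-up period: 5 business days after Wednesday, 19 February 2025, skipping weekends — Feb 20, Feb 21, Feb 24, Feb 25, Feb 26 — lands on Wednesday, 26 February 2025.
The last day of the response period: 26 February 2025 + 73 days = 10 May 2025.
The last day of the consultation period: 10 May 2025 + 7 days = 17 May 2025.
The date termination becomes effective: 60 calendar days after 17 May 2025 is 16 July 2025.

16 July 2025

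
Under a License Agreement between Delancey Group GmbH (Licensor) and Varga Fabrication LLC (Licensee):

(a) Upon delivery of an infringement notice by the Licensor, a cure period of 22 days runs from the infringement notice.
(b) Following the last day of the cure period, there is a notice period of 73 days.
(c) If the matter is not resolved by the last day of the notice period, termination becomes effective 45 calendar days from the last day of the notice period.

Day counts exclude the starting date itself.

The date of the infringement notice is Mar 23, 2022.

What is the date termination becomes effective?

Aug 10, 2022

The last day of the cure period: 22 calendar days after Mar 23, 2022 is Apr 14, 2022.
Adding 73 calendar days to Apr 14, 2022 gives Jun 26, 2022, which is the last day of the notice period.
The date termination becomes effective: Jun 26, 2022 + 45 days = Aug 10, 2022.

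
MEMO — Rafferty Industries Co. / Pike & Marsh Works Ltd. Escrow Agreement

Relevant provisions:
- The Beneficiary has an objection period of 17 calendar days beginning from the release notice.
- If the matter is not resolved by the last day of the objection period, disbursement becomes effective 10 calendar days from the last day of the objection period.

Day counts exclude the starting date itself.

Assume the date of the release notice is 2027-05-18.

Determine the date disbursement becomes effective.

Adding 17 calendar days to 2027-05-18 gives 2027-06-04, which is the last day of the objection period.
Adding 10 calendar days to 2027-06-04 gives 2027-06-14, which is the date disbursement becomes effective.

2027-06-14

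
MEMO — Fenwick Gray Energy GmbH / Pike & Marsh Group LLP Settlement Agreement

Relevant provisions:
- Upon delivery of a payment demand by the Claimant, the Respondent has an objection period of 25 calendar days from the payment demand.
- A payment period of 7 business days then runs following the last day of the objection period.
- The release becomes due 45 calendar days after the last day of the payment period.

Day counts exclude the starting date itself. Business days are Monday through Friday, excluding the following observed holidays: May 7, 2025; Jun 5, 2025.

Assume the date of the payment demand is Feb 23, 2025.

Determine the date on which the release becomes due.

May 15, 2025

Adding 25 calendar days to Feb 23, 2025 gives Mar 20, 2025, which is the last day of the objection period.
The last day of the payment period: counting 7 business days from Thursday, Mar 20, 2025 (Mar 21, Mar 24, Mar 25, Mar 26, Mar 27, Mar 28, Mar 31, skipping weekends) reaches Monday, Mar 31, 2025.
Adding 45 calendar days to Mar 31, 2025 gives May 15, 2025, which is the date on which the release becomes due.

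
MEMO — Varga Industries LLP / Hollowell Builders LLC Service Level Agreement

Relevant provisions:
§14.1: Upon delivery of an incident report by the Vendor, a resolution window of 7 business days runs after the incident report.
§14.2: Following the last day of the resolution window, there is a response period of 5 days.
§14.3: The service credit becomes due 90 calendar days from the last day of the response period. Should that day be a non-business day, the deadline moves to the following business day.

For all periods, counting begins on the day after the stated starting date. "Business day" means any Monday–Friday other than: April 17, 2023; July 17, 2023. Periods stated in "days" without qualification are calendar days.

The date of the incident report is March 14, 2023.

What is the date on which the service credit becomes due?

June 26, 2023

From Tuesday, March 14, 2023, 7 business days (Mar 15, Mar 16, Mar 17, Mar 20, Mar 21, Mar 22, Mar 23, skipping weekends) brings us to Thursday, March 23, 2023, which is the last day of the resolution window.
The last day of the response period: 5 calendar days after March 23, 2023 is March 28, 2023.
The date on which the service credit becomes due: March 28, 2023 + 90 days = June 26, 2023. June 26, 2023 is a Monday and is not a listed holiday, so no roll-forward applies.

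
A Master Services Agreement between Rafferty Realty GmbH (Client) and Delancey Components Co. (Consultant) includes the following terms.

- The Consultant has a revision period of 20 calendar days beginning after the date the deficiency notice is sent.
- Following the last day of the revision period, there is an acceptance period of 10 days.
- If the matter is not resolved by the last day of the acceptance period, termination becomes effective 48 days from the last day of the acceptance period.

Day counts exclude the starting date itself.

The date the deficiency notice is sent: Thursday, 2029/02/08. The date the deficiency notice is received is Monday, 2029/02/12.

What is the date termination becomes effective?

2029/04/27

The last day of the revision period: 20 calendar days after 2029/02/08 is 2029/02/28.
Adding 10 calendar days to 2029/02/28 gives 2029/03/10, which is the last day of the acceptance period.
The date termination becomes effective: 2029/03/10 + 48 days = 2029/04/27.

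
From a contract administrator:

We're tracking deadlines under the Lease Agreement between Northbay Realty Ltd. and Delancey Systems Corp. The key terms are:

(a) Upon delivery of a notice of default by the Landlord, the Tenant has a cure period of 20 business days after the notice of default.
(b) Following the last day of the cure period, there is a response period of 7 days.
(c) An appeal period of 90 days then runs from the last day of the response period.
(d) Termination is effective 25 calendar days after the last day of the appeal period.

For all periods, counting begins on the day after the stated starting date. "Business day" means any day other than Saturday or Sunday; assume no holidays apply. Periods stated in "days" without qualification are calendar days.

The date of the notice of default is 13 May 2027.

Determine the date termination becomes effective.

10 October 2027

The last day of the cure period: 20 business days after Thursday, 13 May 2027, skipping weekends — May 14, May 17, May 18, May 19, …, Jun 8, Jun 9, Jun 10 — lands on Thursday, 10 June 2027.
The last day of the response period: 10 June 2027 + 7 days = 17 June 2027.
The last day of the appeal period: 17 June 2027 + 90 days = 15 September 2027.
The date termination becomes effective: 25 calendar days after 15 September 2027 is 10 October 2027.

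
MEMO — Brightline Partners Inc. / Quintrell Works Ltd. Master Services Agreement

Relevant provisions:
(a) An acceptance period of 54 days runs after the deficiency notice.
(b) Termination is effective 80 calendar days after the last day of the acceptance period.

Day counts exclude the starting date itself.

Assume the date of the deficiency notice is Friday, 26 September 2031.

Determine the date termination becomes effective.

7 February 2032

Adding 54 calendar days to 26 September 2031 gives 19 November 2031, which is the last day of the acceptance period.
Adding 80 calendar days to 19 November 2031 gives 7 February 2032, which is the date termination becomes effective.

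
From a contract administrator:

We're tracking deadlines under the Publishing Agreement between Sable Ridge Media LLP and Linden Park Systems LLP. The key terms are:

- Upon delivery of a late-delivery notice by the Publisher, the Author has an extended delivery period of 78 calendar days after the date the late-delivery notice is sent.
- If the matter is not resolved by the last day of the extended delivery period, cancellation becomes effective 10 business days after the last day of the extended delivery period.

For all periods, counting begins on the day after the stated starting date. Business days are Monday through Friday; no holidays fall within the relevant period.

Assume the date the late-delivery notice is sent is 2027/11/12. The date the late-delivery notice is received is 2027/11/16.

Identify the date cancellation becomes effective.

2028/02/11

The last day of the extended delivery period: 78 calendar days after 2027/11/12 is 2028/01/29.
The date cancellation becomes effective: 10 business days after Saturday, 2028/01/29, skipping weekends — Jan 31, Feb 1, Feb 2, Feb 3, Feb 4, Feb 7, Feb 8, Feb 9, Feb 10, Feb 11 — lands on Friday, 2028/02/11.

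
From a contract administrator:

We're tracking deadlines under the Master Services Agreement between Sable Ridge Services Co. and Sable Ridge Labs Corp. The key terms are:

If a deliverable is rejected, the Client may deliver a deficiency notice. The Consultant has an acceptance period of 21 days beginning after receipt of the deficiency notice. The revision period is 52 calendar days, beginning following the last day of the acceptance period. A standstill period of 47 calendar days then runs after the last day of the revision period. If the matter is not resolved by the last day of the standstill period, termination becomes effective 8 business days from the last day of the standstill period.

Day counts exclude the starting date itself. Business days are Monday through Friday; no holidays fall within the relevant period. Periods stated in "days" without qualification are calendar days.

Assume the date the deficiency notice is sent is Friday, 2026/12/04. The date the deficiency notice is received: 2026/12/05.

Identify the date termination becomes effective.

2027/04/14

The last day of the acceptance period: 2026/12/05 + 21 days = 2026/12/26.
Adding 52 calendar days to 2026/12/26 gives 2027/02/16, which is the last day of the revision period.
The last day of the standstill period: 47 calendar days after 2027/02/16 is 2027/04/04.
From Sunday, 2027/04/04, 8 business days (Apr 5, Apr 6, Apr 7, Apr 8, Apr 9, Apr 12, Apr 13, Apr 14, skipping weekends) brings us to Wednesday, 2027/04/14, which is the date termination becomes effective.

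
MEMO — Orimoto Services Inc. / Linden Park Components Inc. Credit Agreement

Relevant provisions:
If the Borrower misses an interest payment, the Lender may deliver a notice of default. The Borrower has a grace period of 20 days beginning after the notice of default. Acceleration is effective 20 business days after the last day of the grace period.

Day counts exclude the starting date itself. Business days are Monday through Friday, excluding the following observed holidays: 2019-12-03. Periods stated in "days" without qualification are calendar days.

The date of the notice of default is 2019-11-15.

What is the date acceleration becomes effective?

The last day of the grace period: 2019-11-15 + 20 days = 2019-12-05.
The date acceleration becomes effective: counting 20 business days from Thursday, 2019-12-05 (Dec 6, Dec 9, Dec 10, Dec 11, …, Dec 31, Jan 1, Jan 2, skipping weekends) reaches Thursday, 2020-01-02.

2020-01-02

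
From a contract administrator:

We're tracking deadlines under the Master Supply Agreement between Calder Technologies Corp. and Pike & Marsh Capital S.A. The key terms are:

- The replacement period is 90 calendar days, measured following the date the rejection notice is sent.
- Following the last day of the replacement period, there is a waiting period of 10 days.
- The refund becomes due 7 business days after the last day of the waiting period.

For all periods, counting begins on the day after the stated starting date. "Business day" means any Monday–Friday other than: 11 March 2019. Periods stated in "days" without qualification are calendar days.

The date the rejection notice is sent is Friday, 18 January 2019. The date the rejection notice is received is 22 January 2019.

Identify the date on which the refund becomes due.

Adding 90 calendar days to 18 January 2019 gives 18 April 2019, which is the last day of the replacement period.
Adding 10 calendar days to 18 April 2019 gives 28 April 2019, which is the last day of the waiting period.
From Sunday, 28 April 2019, 7 business days (Apr 29, Apr 30, May 1, May 2, May 3, May 6, May 7, skipping weekends) brings us to Tuesday, 7 May 2019, which is the date on which the refund becomes due.

7 May 2019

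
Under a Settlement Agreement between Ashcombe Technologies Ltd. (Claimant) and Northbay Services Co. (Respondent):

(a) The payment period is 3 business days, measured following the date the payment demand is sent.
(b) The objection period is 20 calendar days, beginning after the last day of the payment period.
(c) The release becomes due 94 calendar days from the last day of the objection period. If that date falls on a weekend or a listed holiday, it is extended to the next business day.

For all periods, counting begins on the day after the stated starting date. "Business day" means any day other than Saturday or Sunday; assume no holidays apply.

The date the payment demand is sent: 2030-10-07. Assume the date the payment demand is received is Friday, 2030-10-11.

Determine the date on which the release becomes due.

2031-02-03

The last day of the payment period: 3 business days after Monday, 2030-10-07, skipping weekends — Oct 8, Oct 9, Oct 10 — lands on Thursday, 2030-10-10.
The last day of the objection period: 2030-10-10 + 20 days = 2030-10-30.
Adding 94 calendar days to 2030-10-30 gives 2031-02-01, which is the date on which the release becomes due. That falls on a Saturday, so it rolls to the next business day, Monday, 2031-02-03.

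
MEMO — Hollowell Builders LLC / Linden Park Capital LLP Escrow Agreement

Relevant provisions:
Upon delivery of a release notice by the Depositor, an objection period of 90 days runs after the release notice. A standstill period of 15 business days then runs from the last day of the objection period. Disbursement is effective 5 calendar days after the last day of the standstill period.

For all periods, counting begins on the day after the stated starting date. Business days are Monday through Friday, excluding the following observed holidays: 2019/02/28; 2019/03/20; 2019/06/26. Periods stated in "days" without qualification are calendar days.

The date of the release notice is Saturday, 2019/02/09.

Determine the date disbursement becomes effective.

The last day of the objection period: 2019/02/09 + 90 days = 2019/05/10.
From Friday, 2019/05/10, 15 business days (May 13, May 14, May 15, May 16, …, May 29, May 30, May 31, skipping weekends) brings us to Friday, 2019/05/31, which is the last day of the standstill period.
The date disbursement becomes effective: 5 calendar days after 2019/05/31 is 2019/06/05.

2019/06/05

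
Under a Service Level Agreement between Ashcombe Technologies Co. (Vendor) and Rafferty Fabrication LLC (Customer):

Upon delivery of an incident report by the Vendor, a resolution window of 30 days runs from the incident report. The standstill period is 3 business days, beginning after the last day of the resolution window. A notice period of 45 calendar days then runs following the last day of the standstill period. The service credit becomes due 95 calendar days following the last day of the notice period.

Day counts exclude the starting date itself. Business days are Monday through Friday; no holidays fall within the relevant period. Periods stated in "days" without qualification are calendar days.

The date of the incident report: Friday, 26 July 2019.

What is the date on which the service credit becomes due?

The last day of the resolution window: 26 July 2019 + 30 days = 25 August 2019.
From Sunday, 25 August 2019, 3 business days (Aug 26, Aug 27, Aug 28, skipping weekends) brings us to Wednesday, 28 August 2019, which is the last day of the standstill period.
The last day of the notice period: 28 August 2019 + 45 days = 12 October 2019.
The date on which the service credit becomes due: 12 October 2019 + 95 days = 15 January 2020.

15 January 2020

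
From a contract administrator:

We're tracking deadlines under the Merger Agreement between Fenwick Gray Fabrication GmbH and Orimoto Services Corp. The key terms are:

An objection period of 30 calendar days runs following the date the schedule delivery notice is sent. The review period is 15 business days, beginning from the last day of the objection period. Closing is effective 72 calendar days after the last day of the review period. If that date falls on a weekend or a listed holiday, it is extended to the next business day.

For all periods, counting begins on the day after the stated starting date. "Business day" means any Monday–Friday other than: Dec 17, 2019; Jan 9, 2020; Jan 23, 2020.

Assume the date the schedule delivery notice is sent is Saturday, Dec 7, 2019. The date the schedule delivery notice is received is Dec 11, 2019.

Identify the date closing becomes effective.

Adding 30 calendar days to Dec 7, 2019 gives Jan 6, 2020, which is the last day of the objection period.
From Monday, Jan 6, 2020, 15 business days (Jan 7, Jan 8, Jan 10, Jan 13, …, Jan 27, Jan 28, Jan 29, skipping weekends and the listed holidays on Jan 9, Jan 23) brings us to Wednesday, Jan 29, 2020, which is the last day of the review period.
Adding 72 calendar days to Jan 29, 2020 gives Apr 10, 2020, which is the date closing becomes effective. Apr 10, 2020 is a Friday and is not a listed holiday, so no roll-forward applies.

Apr 10, 2020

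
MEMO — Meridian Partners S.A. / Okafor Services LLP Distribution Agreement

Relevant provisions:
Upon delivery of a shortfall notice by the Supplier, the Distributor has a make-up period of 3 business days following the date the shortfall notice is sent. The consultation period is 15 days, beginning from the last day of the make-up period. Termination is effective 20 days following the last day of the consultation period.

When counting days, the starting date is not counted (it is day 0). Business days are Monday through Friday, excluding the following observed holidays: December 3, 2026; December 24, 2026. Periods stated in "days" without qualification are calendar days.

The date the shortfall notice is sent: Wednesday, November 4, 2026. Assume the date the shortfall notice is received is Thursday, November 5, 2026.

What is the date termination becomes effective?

December 14, 2026

The last day of the make-up period: counting 3 business days from Wednesday, November 4, 2026 (Nov 5, Nov 6, Nov 9, skipping weekends) reaches Monday, November 9, 2026.
The last day of the consultation period: 15 calendar days after November 9, 2026 is November 24, 2026.
Adding 20 calendar days to November 24, 2026 gives December 14, 2026, which is the date termination becomes effective.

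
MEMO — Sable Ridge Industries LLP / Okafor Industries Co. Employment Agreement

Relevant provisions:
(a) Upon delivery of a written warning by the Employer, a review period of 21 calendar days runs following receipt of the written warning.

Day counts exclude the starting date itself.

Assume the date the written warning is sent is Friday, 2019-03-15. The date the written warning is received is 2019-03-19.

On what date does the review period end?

The last day of the review period: 2019-03-19 + 21 days = 2019-04-09.

2019-04-09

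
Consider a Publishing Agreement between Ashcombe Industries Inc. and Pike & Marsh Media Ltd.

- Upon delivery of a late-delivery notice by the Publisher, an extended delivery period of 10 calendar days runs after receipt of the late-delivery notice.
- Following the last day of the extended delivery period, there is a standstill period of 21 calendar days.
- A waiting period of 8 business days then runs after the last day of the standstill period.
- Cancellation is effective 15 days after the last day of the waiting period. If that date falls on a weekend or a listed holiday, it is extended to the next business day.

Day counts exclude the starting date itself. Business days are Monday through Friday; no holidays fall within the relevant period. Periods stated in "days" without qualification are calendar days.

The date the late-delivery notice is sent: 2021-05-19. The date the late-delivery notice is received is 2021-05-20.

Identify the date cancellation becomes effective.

2021-07-15

The last day of the extended delivery period: 2021-05-20 + 10 days = 2021-05-30.
The last day of the standstill period: 2021-05-30 + 21 days = 2021-06-20.
From Sunday, 2021-06-20, 8 business days (Jun 21, Jun 22, Jun 23, Jun 24, Jun 25, Jun 28, Jun 29, Jun 30, skipping weekends) brings us to Wednesday, 2021-06-30, which is the last day of the waiting period.
The date cancellation becomes effective: 2021-06-30 + 15 days = 2021-07-15. 2021-07-15 is a Thursday, so no roll-forward applies.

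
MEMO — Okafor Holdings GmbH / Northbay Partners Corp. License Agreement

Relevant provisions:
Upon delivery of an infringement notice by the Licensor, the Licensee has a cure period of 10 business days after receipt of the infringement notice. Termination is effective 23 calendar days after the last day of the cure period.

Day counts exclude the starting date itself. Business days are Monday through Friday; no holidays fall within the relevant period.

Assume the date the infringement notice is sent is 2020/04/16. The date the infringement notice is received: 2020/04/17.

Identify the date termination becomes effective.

The last day of the cure period: counting 10 business days from Friday, 2020/04/17 (Apr 20, Apr 21, Apr 22, Apr 23, Apr 24, Apr 27, Apr 28, Apr 29, Apr 30, May 1, skipping weekends) reaches Friday, 2020/05/01.
Adding 23 calendar days to 2020/05/01 gives 2020/05/24, which is the date termination becomes effective.

2020/05/24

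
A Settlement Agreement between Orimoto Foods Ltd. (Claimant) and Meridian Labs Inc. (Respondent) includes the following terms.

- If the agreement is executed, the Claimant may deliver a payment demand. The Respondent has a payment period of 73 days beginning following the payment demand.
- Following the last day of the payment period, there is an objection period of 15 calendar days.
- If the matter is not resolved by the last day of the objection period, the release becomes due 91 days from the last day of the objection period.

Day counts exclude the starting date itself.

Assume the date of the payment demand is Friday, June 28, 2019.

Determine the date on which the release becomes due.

The last day of the payment period: June 28, 2019 + 73 days = September 9, 2019.
The last day of the objection period: September 9, 2019 + 15 days = September 24, 2019.
Adding 91 calendar days to September 24, 2019 gives December 24, 2019, which is the date on which the release becomes due.

December 24, 2019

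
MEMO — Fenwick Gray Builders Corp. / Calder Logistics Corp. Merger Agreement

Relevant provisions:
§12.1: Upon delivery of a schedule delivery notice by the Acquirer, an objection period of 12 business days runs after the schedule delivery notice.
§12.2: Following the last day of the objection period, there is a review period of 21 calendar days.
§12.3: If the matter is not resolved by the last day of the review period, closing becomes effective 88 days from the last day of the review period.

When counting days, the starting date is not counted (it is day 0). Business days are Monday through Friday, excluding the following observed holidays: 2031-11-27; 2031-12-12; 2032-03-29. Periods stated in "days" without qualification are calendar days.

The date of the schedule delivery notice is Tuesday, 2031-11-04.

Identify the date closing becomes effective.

The last day of the objection period: counting 12 business days from Tuesday, 2031-11-04 (Nov 5, Nov 6, Nov 7, Nov 10, …, Nov 18, Nov 19, Nov 20, skipping weekends) reaches Thursday, 2031-11-20.
Adding 21 calendar days to 2031-11-20 gives 2031-12-11, which is the last day of the review period.
The date closing becomes effective: 2031-12-11 + 88 days = 2032-03-08.

2032-03-08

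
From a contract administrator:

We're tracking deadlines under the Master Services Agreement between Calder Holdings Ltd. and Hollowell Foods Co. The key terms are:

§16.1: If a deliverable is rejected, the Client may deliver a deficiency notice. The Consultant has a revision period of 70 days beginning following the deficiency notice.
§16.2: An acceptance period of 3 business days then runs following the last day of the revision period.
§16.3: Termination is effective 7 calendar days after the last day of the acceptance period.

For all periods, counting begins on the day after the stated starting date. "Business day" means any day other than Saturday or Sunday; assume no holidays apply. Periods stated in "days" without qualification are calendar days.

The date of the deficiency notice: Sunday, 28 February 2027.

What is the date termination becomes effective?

The last day of the revision period: 70 calendar days after 28 February 2027 is 9 May 2027.
The last day of the acceptance period: counting 3 business days from Sunday, 9 May 2027 (May 10, May 11, May 12, skipping weekends) reaches Wednesday, 12 May 2027.
Adding 7 calendar days to 12 May 2027 gives 19 May 2027, which is the date termination becomes effective.

19 May 2027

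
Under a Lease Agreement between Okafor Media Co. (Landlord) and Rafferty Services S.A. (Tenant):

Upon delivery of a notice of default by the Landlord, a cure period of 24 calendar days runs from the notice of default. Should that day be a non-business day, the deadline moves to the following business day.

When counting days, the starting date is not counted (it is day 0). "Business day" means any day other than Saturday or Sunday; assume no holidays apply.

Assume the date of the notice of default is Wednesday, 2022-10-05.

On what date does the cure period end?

The last day of the cure period: 24 calendar days after 2022-10-05 is 2022-10-29. That falls on a Saturday, so it rolls to the next business day, Monday, 2022-10-31.

2022-10-31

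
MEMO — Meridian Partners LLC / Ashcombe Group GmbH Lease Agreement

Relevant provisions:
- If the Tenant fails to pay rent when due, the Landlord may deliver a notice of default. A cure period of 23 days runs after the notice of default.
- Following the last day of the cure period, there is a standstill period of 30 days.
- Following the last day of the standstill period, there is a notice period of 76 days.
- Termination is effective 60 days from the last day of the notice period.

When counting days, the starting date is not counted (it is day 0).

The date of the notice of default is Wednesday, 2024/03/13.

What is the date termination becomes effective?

2024/09/18

The last day of the cure period: 23 calendar days after 2024/03/13 is 2024/04/05.
The last day of the standstill period: 30 calendar days after 2024/04/05 is 2024/05/05.
The last day of the notice period: 2024/05/05 + 76 days = 2024/07/20.
The date termination becomes effective: 60 calendar days after 2024/07/20 is 2024/09/18.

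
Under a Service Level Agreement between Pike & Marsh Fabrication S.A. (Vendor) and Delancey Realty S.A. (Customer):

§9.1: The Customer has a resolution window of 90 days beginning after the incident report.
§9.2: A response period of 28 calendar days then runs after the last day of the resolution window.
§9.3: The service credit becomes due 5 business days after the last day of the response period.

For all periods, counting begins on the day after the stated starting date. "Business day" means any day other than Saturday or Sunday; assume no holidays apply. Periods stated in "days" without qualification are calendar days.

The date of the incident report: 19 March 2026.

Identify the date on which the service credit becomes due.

22 July 2026

The last day of the resolution window: 90 calendar days after 19 March 2026 is 17 June 2026.
The last day of the response period: 17 June 2026 + 28 days = 15 July 2026.
From Wednesday, 15 July 2026, 5 business days (Jul 16, Jul 17, Jul 20, Jul 21, Jul 22, skipping weekends) brings us to Wednesday, 22 July 2026, which is the date on which the service credit becomes due.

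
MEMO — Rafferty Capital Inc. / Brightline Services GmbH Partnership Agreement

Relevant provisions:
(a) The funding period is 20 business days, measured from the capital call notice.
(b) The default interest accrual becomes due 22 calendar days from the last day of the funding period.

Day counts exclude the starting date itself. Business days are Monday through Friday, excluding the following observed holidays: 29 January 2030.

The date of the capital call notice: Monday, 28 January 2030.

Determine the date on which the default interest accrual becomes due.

The last day of the funding period: 20 business days after Monday, 28 January 2030, skipping weekends and the listed holiday on Jan 29 — Jan 30, Jan 31, Feb 1, Feb 4, …, Feb 22, Feb 25, Feb 26 — lands on Tuesday, 26 February 2030.
Adding 22 calendar days to 26 February 2030 gives 20 March 2030, which is the date on which the default interest accrual becomes due.

20 March 2030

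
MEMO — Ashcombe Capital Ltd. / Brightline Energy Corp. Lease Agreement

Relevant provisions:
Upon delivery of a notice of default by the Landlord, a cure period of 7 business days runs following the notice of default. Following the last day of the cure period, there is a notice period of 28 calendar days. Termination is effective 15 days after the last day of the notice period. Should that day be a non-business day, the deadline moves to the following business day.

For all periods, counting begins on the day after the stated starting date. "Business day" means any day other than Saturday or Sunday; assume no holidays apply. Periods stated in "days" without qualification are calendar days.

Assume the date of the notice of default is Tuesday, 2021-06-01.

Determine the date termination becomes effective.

2021-07-23

The last day of the cure period: 7 business days after Tuesday, 2021-06-01, skipping weekends — Jun 2, Jun 3, Jun 4, Jun 7, Jun 8, Jun 9, Jun 10 — lands on Thursday, 2021-06-10.
The last day of the notice period: 28 calendar days after 2021-06-10 is 2021-07-08.
Adding 15 calendar days to 2021-07-08 gives 2021-07-23, which is the date termination becomes effective. 2021-07-23 is a Friday, so no roll-forward applies.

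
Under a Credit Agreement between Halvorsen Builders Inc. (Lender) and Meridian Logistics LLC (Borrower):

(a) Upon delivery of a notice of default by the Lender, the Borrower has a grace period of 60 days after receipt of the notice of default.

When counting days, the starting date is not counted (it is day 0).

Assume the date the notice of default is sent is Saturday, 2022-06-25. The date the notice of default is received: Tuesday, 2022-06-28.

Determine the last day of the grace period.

The last day of the grace period: 60 calendar days after 2022-06-28 is 2022-08-27.

2022-08-27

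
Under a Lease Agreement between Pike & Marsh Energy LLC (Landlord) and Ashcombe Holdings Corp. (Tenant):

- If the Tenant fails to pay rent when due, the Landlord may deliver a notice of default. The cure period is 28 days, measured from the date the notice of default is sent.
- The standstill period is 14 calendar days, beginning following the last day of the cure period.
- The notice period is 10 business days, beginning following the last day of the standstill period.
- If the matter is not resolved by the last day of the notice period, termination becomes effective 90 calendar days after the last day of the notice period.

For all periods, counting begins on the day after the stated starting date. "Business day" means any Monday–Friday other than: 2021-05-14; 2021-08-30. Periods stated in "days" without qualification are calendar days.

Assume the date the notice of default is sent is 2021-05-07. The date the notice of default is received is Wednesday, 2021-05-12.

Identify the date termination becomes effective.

The last day of the cure period: 2021-05-07 + 28 days = 2021-06-04.
The last day of the standstill period: 14 calendar days after 2021-06-04 is 2021-06-18.
From Friday, 2021-06-18, 10 business days (Jun 21, Jun 22, Jun 23, Jun 24, Jun 25, Jun 28, Jun 29, Jun 30, Jul 1, Jul 2, skipping weekends) brings us to Friday, 2021-07-02, which is the last day of the notice period.
The date termination becomes effective: 90 calendar days after 2021-07-02 is 2021-09-30.

2021-09-30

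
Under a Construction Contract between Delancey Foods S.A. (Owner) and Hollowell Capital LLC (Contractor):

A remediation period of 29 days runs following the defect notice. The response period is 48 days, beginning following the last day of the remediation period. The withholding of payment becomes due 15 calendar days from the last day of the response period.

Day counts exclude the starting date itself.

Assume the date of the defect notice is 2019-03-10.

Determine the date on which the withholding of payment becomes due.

Adding 29 calendar days to 2019-03-10 gives 2019-04-08, which is the last day of the remediation period.
The last day of the response period: 2019-04-08 + 48 days = 2019-05-26.
The date on which the withholding of payment becomes due: 15 calendar days after 2019-05-26 is 2019-06-10.

2019-06-10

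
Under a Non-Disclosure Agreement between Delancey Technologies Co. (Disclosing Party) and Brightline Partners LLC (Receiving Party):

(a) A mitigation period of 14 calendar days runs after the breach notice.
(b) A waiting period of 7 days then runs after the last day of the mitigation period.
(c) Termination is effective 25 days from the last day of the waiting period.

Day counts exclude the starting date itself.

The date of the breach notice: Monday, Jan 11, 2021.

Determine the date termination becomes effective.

The last day of the mitigation period: 14 calendar days after Jan 11, 2021 is Jan 25, 2021.
The last day of the waiting period: 7 calendar days after Jan 25, 2021 is Feb 1, 2021.
Adding 25 calendar days to Feb 1, 2021 gives Feb 26, 2021, which is the date termination becomes effective.

Feb 26, 2021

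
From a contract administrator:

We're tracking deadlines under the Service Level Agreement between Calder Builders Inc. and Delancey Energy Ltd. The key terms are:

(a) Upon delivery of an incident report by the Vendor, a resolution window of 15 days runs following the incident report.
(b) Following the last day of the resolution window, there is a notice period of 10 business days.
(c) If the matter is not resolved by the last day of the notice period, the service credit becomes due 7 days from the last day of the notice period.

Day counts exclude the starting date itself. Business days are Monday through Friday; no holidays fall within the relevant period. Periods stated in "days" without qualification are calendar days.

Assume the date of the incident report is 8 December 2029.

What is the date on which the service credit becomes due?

11 January 2030

The last day of the resolution window: 8 December 2029 + 15 days = 23 December 2029.
From Sunday, 23 December 2029, 10 business days (Dec 24, Dec 25, Dec 26, Dec 27, Dec 28, Dec 31, Jan 1, Jan 2, Jan 3, Jan 4, skipping weekends) brings us to Friday, 4 January 2030, which is the last day of the notice period.
Adding 7 calendar days to 4 January 2030 gives 11 January 2030, which is the date on which the service credit becomes due.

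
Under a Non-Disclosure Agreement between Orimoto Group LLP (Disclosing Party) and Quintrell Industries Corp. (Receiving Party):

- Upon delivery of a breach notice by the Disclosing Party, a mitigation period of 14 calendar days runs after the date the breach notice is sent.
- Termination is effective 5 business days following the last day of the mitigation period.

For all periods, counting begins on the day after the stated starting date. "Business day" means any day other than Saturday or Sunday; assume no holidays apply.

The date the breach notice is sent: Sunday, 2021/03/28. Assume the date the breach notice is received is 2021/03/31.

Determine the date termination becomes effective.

2021/04/16

Adding 14 calendar days to 2021/03/28 gives 2021/04/11, which is the last day of the mitigation period.
The date termination becomes effective: 5 business days after Sunday, 2021/04/11, skipping weekends — Apr 12, Apr 13, Apr 14, Apr 15, Apr 16 — lands on Friday, 2021/04/16.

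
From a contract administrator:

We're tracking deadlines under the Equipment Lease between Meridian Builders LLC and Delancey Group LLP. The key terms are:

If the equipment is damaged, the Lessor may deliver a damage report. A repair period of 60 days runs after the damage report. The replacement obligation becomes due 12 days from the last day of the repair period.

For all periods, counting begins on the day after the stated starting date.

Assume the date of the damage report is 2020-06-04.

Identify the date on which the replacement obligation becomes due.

2020-08-15

The last day of the repair period: 60 calendar days after 2020-06-04 is 2020-08-03.
The date on which the replacement obligation becomes due: 12 calendar days after 2020-08-03 is 2020-08-15.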